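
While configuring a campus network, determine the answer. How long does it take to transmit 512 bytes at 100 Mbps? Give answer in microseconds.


Given: packet = 512 bytes, bandwidth = 100 Mbps
Packet in bits = 512 * 8 = 4096 bits
Bandwidth = 100 * 10^6 = 100000000 bps
Time = 4096 / 100000000 seconds
Time in us = 4096 * 10^6 / 100000000 = 40.96

40.96


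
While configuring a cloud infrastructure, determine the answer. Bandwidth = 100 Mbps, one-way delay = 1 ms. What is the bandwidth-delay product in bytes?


Given: bandwidth = 100 Mbps, delay = 1 ms
BDP in bits = 100 * 10^6 * 1 / 1000
BDP in bits = 100000
BDP in bytes = 100000 / 8 = 12500

12500


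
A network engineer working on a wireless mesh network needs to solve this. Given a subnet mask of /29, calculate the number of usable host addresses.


Given: subnet mask /29
Host bits = 32 - 29 = 3
Total addresses = 2^3 = 8
Usable hosts = 8 - 2 (network + broadcast) = 6

6


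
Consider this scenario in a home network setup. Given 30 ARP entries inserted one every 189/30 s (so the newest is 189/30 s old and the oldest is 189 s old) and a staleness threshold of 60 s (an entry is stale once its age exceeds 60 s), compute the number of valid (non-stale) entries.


Ages are k * 189/30 s for k = 1..30 (spacing = 6.3000 s).
Entry k is valid iff k * 189/30 <= 60 iff k <= 30 * 60 / 189 = 9.5238
n_valid = floor(9.5238) = 9
(n_stale = 30 - 9 = 21)

9


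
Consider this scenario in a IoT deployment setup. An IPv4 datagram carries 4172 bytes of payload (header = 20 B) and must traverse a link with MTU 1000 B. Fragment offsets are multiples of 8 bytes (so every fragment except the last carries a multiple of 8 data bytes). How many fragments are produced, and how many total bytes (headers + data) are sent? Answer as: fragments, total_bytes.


Max data per non-final fragment = floor((MTU - header)/8)*8 = floor((1000 - 20)/8)*8 = floor(980/8)*8 = 976 B
Final fragment needs no 8-byte alignment: it can carry up to MTU - header = 980 B
Non-final fragments needed = ceil((payload - 980) / 976) = ceil(3192/976) = ceil(3.2705) = 4
Number of fragments = 4 + 1 = 5
Fragment sizes (data): 4 * 976 B + 268 B (last, 268 <= 980 OK)
Total bytes sent = payload + n_frags * header = 4172 + 5*20 = 4172 + 100 = 4272 B

5, 4272


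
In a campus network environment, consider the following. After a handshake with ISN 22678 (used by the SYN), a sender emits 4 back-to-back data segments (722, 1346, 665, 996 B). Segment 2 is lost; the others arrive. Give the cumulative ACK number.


SYN uses sequence number 22678; first data byte = ISN + 1 = 22679.
Segment 1: SEQ = 22679, len = 722 B, covers [22679, 23400]
Segment 2: SEQ = 23401, len = 1346 B, covers [23401, 24746] [LOST]
Segment 3: SEQ = 24747, len = 665 B, covers [24747, 25411]
Segment 4: SEQ = 25412, len = 996 B, covers [25412, 26407]
In-order data received: bytes [22679, 23400] (segments 1..1).
Segment 2 missing -> gap begins at byte 23401; later segments buffered out of order.
Cumulative ACK = next expected in-order byte = 22679 + 722 = 23401

23401


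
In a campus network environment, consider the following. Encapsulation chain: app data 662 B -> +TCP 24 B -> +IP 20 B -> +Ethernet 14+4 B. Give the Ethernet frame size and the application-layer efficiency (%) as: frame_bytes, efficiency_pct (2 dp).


TCP segment = 662 + 24 = 686 B
IP packet = 686 + 20 = 706 B
Ethernet frame = 706 + 14 + 4 = 724 B
Efficiency = app / frame = 662 / 724 = 0.914365 = 91.4365% -> 91.44% (2 dp)

724, 91.44


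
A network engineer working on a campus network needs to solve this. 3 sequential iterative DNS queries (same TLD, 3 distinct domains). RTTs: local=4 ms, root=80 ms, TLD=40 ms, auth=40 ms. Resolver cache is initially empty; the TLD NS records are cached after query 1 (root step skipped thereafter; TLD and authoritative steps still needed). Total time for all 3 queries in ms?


Lookup 1 (cold cache): local + root + TLD + auth = 4 + 80 + 40 + 40 = 164 ms
Lookups 2..3 (TLD NS cached -> skip root; new domain -> still ask TLD and auth): local + TLD + auth = 4 + 40 + 40 = 84 ms each
Remaining 2 lookups: 2 * 84 = 168 ms
Total = 164 + 168 = 332 ms

332


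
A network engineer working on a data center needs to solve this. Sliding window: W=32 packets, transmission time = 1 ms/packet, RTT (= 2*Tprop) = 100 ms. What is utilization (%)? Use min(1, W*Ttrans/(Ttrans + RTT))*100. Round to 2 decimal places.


Given: W = 32, Ttrans = 1 ms, RTT = 100 ms (= 2 * Tprop, Tprop = 50 ms)
Cycle time = Ttrans + RTT = 1 + 100 = 101 ms (first packet sent until its ACK returns)
W * Ttrans = 32 * 1 = 32 ms of sending per cycle
W * Ttrans / (Ttrans + RTT) = 32 / 101 = 0.316832
U = min(1, 0.316832) = 0.316832
U% = 31.68%

31.68


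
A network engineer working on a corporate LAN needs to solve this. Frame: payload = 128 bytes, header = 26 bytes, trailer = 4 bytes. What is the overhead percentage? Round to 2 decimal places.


Given: payload = 128 B, header = 26 B, trailer = 4 B
Overhead bytes = header + trailer = 26 + 4 = 30
Total frame = payload + overhead = 128 + 30 = 158
Overhead % = 30 / 158 * 100 = 18.9873% -> 18.99% (2 dp)

18.99


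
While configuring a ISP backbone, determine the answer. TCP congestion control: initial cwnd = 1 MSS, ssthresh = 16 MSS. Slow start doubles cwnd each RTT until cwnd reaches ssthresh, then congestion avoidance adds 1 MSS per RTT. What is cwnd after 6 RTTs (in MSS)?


RTT 0: cwnd = 1 MSS (initial)
RTT 1: cwnd = 2 MSS (slow start, doubled)
RTT 2: cwnd = 4 MSS (slow start, doubled)
RTT 3: cwnd = 8 MSS (slow start, doubled)
RTT 4: cwnd = 16 MSS (slow start, doubled)
RTT 5: cwnd = 17 MSS (congestion avoidance, +1)
RTT 6: cwnd = 18 MSS (congestion avoidance, +1)

18


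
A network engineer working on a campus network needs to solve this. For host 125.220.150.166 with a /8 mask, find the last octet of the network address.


Given: IP = 125.220.150.166, prefix = /8
Subnet mask = 255.0.0.0
Last octet of IP: 166
Last octet of mask: 0
Network last octet = 166 AND 0 = 0

0


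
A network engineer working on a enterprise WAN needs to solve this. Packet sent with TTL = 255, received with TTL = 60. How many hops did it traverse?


Given: initial TTL = 255, received TTL = 60
Hops = initial TTL - received TTL
Hops = 255 - 60 = 195

195


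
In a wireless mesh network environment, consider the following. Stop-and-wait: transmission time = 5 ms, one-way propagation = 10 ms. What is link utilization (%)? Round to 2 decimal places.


Given: Ttrans = 5 ms, Tprop = 10 ms
RTT = 2 * Tprop = 2 * 10 = 20 ms
U = Ttrans / (Ttrans + RTT)
U = 5 / (5 + 20)
U = 5 / 25 = 0.2
U% = 20.00%

20.00


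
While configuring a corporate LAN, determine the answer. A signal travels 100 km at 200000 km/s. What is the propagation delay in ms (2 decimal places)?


Given: distance = 100 km, speed = 200000 km/s
Delay = distance / speed = 100 / 200000 seconds
Delay in ms = 100 * 1000 / 200000
Delay = 0.5000 ms
Rounded to 2 dp = 0.50 ms

0.50


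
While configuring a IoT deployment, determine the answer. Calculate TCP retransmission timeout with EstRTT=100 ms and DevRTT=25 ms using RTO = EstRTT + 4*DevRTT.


Given: EstRTT = 100 ms, DevRTT = 25 ms
Timeout = EstRTT + 4 * DevRTT
4 * DevRTT = 4 * 25 = 100
Timeout = 100 + 100 = 200 ms

200


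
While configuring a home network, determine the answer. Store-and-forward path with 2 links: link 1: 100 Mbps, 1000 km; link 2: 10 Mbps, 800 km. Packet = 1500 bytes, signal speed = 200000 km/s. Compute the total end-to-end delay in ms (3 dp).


Packet = 1500 bytes = 12000 bits. Store-and-forward: sum (t_trans + t_prop) per link.
Link 1: t_trans = 12000/(100*10^6) s = 0.1200 ms; t_prop = 1000/200000 s = 5.0000 ms; subtotal = 5.1200 ms
Link 2: t_trans = 12000/(10*10^6) s = 1.2000 ms; t_prop = 800/200000 s = 4.0000 ms; subtotal = 5.2000 ms
End-to-end = 5.1200 + 5.2000 = 10.3200 ms -> 10.320 ms (3 dp)

10.320


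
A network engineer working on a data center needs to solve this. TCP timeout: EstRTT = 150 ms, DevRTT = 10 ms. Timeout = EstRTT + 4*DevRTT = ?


Given: EstRTT = 150 ms, DevRTT = 10 ms
Timeout = EstRTT + 4 * DevRTT
4 * DevRTT = 4 * 10 = 40
Timeout = 150 + 40 = 190 ms

190


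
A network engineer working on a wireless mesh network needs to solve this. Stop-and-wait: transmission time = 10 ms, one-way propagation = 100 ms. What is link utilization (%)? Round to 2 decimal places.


Given: Ttrans = 10 ms, Tprop = 100 ms
RTT = 2 * Tprop = 2 * 100 = 200 ms
U = Ttrans / (Ttrans + RTT)
U = 10 / (10 + 200)
U = 10 / 210 = 0.047619
U% = 4.76%

4.76


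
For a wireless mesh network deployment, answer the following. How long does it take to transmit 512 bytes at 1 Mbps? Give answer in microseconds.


Given: packet = 512 bytes, bandwidth = 1 Mbps
Packet in bits = 512 * 8 = 4096 bits
Bandwidth = 1 * 10^6 = 1000000 bps
Time = 4096 / 1000000 seconds
Time in us = 4096 * 10^6 / 1000000 = 4096

4096


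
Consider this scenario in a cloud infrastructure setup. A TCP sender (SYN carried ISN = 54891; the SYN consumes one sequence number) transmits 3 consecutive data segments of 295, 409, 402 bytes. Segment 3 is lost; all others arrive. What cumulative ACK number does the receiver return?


SYN uses sequence number 54891; first data byte = ISN + 1 = 54892.
Segment 1: SEQ = 54892, len = 295 B, covers [54892, 55186]
Segment 2: SEQ = 55187, len = 409 B, covers [55187, 55595]
Segment 3: SEQ = 55596, len = 402 B, covers [55596, 55997] [LOST]
In-order data received: bytes [54892, 55595] (segments 1..2).
Segment 3 missing -> gap begins at byte 55596.
Cumulative ACK = next expected in-order byte = 54892 + 295 + 409 = 55596

55596


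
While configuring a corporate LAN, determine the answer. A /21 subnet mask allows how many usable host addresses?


Given: subnet mask /21
Host bits = 32 - 21 = 11
Total addresses = 2^11 = 2048
Usable hosts = 2048 - 2 (network + broadcast) = 2046

2046


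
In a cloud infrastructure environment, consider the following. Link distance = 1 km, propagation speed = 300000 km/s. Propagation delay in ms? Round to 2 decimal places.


Given: distance = 1 km, speed = 300000 km/s
Delay = distance / speed = 1 / 300000 seconds
Delay in ms = 1 * 1000 / 300000
Delay = 0.0033 ms
Rounded to 2 dp = 0.00 ms

0.00


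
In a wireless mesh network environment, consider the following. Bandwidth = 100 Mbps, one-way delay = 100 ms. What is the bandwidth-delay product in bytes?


Given: bandwidth = 100 Mbps, delay = 100 ms
BDP in bits = 100 * 10^6 * 100 / 1000
BDP in bits = 10000000
BDP in bytes = 10000000 / 8 = 1250000

1250000


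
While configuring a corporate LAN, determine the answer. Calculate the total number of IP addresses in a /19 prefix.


Given: CIDR prefix /19
Host bits = 32 - 19 = 13
Total addresses = 2^13 = 8192

8192


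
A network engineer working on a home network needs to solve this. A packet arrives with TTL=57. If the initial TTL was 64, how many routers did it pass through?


Given: initial TTL = 64, received TTL = 57
Hops = initial TTL - received TTL
Hops = 64 - 57 = 7

7


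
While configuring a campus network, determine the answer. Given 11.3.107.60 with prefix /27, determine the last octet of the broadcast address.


Given: IP = 11.3.107.60, prefix = /27
Host bits = 32 - 27 = 5
Network last octet = 60 AND mask = 32
Host part size = 2^5 - 1 = 31
Broadcast last octet = 32 OR 31 = 63

63


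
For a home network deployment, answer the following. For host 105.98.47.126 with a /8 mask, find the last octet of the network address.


Given: IP = 105.98.47.126, prefix = /8
Subnet mask = 255.0.0.0
Last octet of IP: 126
Last octet of mask: 0
Network last octet = 126 AND 0 = 0

0


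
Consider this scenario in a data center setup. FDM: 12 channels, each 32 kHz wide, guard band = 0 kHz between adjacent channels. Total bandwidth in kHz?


Given: 12 channels, 32 kHz each, guard = 0 kHz
Channel bandwidth = 12 * 32 = 384 kHz
Guard bands = 11 gaps * 0 kHz = 0 kHz
Total = 384 + 0 = 384 kHz

384


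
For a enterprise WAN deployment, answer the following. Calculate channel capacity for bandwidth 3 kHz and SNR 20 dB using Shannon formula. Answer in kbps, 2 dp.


Given: B = 3 kHz, SNR = 20 dB
SNR linear = 10^(20/10) = 100
1 + SNR = 101
log2(101) = 6.6582114828
C = 3 * 1000 * 6.6582114828 = 19974.6344 bps
C = 19.974634 kbps -> 19.97 kbps (2 dp)

19.97


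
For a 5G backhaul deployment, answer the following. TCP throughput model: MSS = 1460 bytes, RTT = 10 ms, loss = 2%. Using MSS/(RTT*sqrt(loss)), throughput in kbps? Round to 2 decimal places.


Given: MSS = 1460 bytes, RTT = 10 ms, loss = 2%
RTT in seconds = 10 / 1000 = 0.01
Loss rate = 2% = 0.02
sqrt(loss) = sqrt(0.02) = 0.141421356237
Throughput (bytes/s) = 1460 / (0.01 * 0.141421356237) = 1032375.9005
Throughput (kbps) = 1032375.9005 * 8 / 1000 = 8259.007204 -> 8259.01 kbps (2 dp)

8259.01


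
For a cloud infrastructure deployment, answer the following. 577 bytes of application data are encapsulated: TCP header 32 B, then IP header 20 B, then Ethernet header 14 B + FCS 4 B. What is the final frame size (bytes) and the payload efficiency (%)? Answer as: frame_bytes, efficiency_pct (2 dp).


TCP segment = 577 + 32 = 609 B
IP packet = 609 + 20 = 629 B
Ethernet frame = 629 + 14 + 4 = 647 B
Efficiency = app / frame = 577 / 647 = 0.891808 = 89.1808% -> 89.18% (2 dp)

647, 89.18


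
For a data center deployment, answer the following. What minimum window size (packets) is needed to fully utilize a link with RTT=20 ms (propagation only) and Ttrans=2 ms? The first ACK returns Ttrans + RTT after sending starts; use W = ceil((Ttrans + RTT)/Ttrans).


Given: Ttrans = 2 ms, RTT = 20 ms (= 2 * Tprop, Tprop = 10 ms)
Time until first ACK returns = Ttrans + RTT = 2 + 20 = 22 ms
Need W * Ttrans >= Ttrans + RTT  ->  W >= (Ttrans + RTT) / Ttrans
(Ttrans + RTT) / Ttrans = 22 / 2 = 11
W_min = ceil(11) = 11

11


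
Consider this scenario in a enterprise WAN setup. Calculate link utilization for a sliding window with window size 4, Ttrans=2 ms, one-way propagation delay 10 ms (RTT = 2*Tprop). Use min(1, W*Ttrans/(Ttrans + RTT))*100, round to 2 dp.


Given: W = 4, Ttrans = 2 ms, RTT = 20 ms (= 2 * Tprop, Tprop = 10 ms)
Cycle time = Ttrans + RTT = 2 + 20 = 22 ms (first packet sent until its ACK returns)
W * Ttrans = 4 * 2 = 8 ms of sending per cycle
W * Ttrans / (Ttrans + RTT) = 8 / 22 = 0.363636
U = min(1, 0.363636) = 0.363636
U% = 36.36%

36.36


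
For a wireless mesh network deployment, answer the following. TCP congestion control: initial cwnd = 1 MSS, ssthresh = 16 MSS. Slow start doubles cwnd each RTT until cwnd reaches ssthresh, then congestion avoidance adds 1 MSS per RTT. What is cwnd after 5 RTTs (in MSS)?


RTT 0: cwnd = 1 MSS (initial)
RTT 1: cwnd = 2 MSS (slow start, doubled)
RTT 2: cwnd = 4 MSS (slow start, doubled)
RTT 3: cwnd = 8 MSS (slow start, doubled)
RTT 4: cwnd = 16 MSS (slow start, doubled)
RTT 5: cwnd = 17 MSS (congestion avoidance, +1)

17


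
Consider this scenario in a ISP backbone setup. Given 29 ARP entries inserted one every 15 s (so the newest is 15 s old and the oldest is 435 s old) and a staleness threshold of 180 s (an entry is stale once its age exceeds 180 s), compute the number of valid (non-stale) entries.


Ages are k * 435/29 s for k = 1..29 (spacing = 15.0000 s).
Entry k is valid iff k * 435/29 <= 180 iff k <= 29 * 180 / 435 = 12.0000
n_valid = floor(12.0000) = 12
(n_stale = 29 - 12 = 17)

12


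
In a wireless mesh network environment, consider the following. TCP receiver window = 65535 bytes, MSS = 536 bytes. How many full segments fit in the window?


Given: RWND = 65535 bytes, MSS = 536 bytes
Full segments = floor(RWND / MSS)
Full segments = floor(65535 / 536)
Full segments = floor(122.2668) = 122

122


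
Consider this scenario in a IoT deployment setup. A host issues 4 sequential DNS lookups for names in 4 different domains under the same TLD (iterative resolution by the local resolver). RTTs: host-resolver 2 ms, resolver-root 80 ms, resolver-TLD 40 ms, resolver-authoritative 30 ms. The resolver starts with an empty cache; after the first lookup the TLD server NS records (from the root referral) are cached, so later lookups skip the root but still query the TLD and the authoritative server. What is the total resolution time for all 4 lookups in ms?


Lookup 1 (cold cache): local + root + TLD + auth = 2 + 80 + 40 + 30 = 152 ms
Lookups 2..4 (TLD NS cached -> skip root; new domain -> still ask TLD and auth): local + TLD + auth = 2 + 40 + 30 = 72 ms each
Remaining 3 lookups: 3 * 72 = 216 ms
Total = 152 + 216 = 368 ms

368


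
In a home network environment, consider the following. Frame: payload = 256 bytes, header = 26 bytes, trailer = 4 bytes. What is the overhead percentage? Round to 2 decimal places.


Given: payload = 256 B, header = 26 B, trailer = 4 B
Overhead bytes = header + trailer = 26 + 4 = 30
Total frame = payload + overhead = 256 + 30 = 286
Overhead % = 30 / 286 * 100 = 10.4895% -> 10.49% (2 dp)

10.49


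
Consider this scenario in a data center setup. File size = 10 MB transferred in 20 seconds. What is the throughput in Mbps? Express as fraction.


Given: file = 10 MB, time = 20 s
File in Mb = 10 * 8 = 80 Mb
Throughput = 80 / 20 Mbps
Throughput = 4 Mbps

4


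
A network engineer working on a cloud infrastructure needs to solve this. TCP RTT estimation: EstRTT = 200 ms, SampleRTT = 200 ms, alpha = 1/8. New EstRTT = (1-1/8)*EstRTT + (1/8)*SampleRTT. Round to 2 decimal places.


Given: EstRTT = 200 ms, SampleRTT = 200 ms, alpha = 1/8
New EstRTT = (1 - alpha) * EstRTT + alpha * SampleRTT
(7/8) * 200 = 175
(1/8) * 200 = 25
New EstRTT = 175 + 25 = 200 ms -> 200.00 ms (2 dp)

200.00


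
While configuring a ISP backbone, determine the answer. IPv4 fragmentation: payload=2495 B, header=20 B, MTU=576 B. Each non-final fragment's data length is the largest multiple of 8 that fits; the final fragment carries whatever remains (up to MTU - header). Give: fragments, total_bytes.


Max data per non-final fragment = floor((MTU - header)/8)*8 = floor((576 - 20)/8)*8 = floor(556/8)*8 = 552 B
Final fragment needs no 8-byte alignment: it can carry up to MTU - header = 556 B
Non-final fragments needed = ceil((payload - 556) / 552) = ceil(1939/552) = ceil(3.5127) = 4
Number of fragments = 4 + 1 = 5
Fragment sizes (data): 4 * 552 B + 287 B (last, 287 <= 556 OK)
Total bytes sent = payload + n_frags * header = 2495 + 5*20 = 2495 + 100 = 2595 B

5, 2595


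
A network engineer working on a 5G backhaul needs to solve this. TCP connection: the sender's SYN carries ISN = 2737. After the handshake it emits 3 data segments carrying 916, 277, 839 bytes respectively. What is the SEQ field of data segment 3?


The SYN occupies sequence number ISN = 2737, so the first data byte is ISN + 1 = 2738.
SEQ of data segment i = (ISN + 1) + sum of payload sizes of segments 1..i-1.
Segment 1: SEQ = 2738, payload = 916 bytes
Segment 2: SEQ = 3654, payload = 277 bytes
Segment 3: SEQ = 3931, payload = 839 bytes
SEQ of segment 3 = 2738 + 916 + 277 = 3931

3931


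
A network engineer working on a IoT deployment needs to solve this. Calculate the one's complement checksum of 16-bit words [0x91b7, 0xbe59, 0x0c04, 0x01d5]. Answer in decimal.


Given words: [0x91b7, 0xbe59, 0x0c04, 0x01d5]
Step 1: Sum all words
Raw sum = 37303 + 48729 + 3076 + 469 = 89577
Step 2: Fold carry: (24041 + 1) = 24042
One's complement = ~24042 & 0xFFFF = 41493

41493


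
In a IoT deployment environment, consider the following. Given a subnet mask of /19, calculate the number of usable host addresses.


Given: subnet mask /19
Host bits = 32 - 19 = 13
Total addresses = 2^13 = 8192
Usable hosts = 8192 - 2 (network + broadcast) = 8190

8190


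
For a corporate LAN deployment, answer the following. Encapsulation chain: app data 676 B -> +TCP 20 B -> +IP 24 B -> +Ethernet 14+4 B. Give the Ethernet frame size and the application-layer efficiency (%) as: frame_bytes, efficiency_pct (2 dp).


TCP segment = 676 + 20 = 696 B
IP packet = 696 + 24 = 720 B
Ethernet frame = 720 + 14 + 4 = 738 B
Efficiency = app / frame = 676 / 738 = 0.915989 = 91.5989% -> 91.60% (2 dp)

738, 91.60


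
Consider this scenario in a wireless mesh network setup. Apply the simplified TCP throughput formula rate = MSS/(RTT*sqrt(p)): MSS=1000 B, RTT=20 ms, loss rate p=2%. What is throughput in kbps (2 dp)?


Given: MSS = 1000 bytes, RTT = 20 ms, loss = 2%
RTT in seconds = 20 / 1000 = 0.02
Loss rate = 2% = 0.02
sqrt(loss) = sqrt(0.02) = 0.141421356237
Throughput (bytes/s) = 1000 / (0.02 * 0.141421356237) = 353553.3906
Throughput (kbps) = 353553.3906 * 8 / 1000 = 2828.427125 -> 2828.43 kbps (2 dp)

2828.43


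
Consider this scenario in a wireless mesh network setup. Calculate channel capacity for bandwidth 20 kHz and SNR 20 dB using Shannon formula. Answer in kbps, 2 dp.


Given: B = 20 kHz, SNR = 20 dB
SNR linear = 10^(20/10) = 100
1 + SNR = 101
log2(101) = 6.6582114828
C = 20 * 1000 * 6.6582114828 = 133164.2297 bps
C = 133.164230 kbps -> 133.16 kbps (2 dp)

133.16


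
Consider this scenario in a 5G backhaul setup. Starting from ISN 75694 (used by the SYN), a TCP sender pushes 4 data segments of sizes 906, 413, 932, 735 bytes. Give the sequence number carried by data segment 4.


The SYN occupies sequence number ISN = 75694, so the first data byte is ISN + 1 = 75695.
SEQ of data segment i = (ISN + 1) + sum of payload sizes of segments 1..i-1.
Segment 1: SEQ = 75695, payload = 906 bytes
Segment 2: SEQ = 76601, payload = 413 bytes
Segment 3: SEQ = 77014, payload = 932 bytes
Segment 4: SEQ = 77946, payload = 735 bytes
SEQ of segment 4 = 75695 + 906 + 413 + 932 = 77946

77946


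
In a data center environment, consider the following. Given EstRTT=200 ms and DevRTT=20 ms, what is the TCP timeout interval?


Given: EstRTT = 200 ms, DevRTT = 20 ms
Timeout = EstRTT + 4 * DevRTT
4 * DevRTT = 4 * 20 = 80
Timeout = 200 + 80 = 280 ms

280


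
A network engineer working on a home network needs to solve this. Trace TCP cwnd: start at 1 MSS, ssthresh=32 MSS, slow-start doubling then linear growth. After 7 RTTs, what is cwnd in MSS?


RTT 0: cwnd = 1 MSS (initial)
RTT 1: cwnd = 2 MSS (slow start, doubled)
RTT 2: cwnd = 4 MSS (slow start, doubled)
RTT 3: cwnd = 8 MSS (slow start, doubled)
RTT 4: cwnd = 16 MSS (slow start, doubled)
RTT 5: cwnd = 32 MSS (slow start, doubled)
RTT 6: cwnd = 33 MSS (congestion avoidance, +1)
RTT 7: cwnd = 34 MSS (congestion avoidance, +1)

34


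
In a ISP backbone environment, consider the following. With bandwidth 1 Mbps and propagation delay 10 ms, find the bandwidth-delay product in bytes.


Given: bandwidth = 1 Mbps, delay = 10 ms
BDP in bits = 1 * 10^6 * 10 / 1000
BDP in bits = 10000
BDP in bytes = 10000 / 8 = 1250

1250


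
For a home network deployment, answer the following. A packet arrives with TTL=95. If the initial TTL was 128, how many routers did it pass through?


Given: initial TTL = 128, received TTL = 95
Hops = initial TTL - received TTL
Hops = 128 - 95 = 33

33


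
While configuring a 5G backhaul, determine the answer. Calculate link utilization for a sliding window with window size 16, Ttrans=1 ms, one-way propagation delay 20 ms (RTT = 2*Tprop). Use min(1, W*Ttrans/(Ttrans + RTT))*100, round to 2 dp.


Given: W = 16, Ttrans = 1 ms, RTT = 40 ms (= 2 * Tprop, Tprop = 20 ms)
Cycle time = Ttrans + RTT = 1 + 40 = 41 ms (first packet sent until its ACK returns)
W * Ttrans = 16 * 1 = 16 ms of sending per cycle
W * Ttrans / (Ttrans + RTT) = 16 / 41 = 0.390244
U = min(1, 0.390244) = 0.390244
U% = 39.02%

39.02


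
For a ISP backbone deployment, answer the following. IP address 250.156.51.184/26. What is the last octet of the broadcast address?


Given: IP = 250.156.51.184, prefix = /26
Host bits = 32 - 26 = 6
Network last octet = 184 AND mask = 128
Host part size = 2^6 - 1 = 63
Broadcast last octet = 128 OR 63 = 191

191


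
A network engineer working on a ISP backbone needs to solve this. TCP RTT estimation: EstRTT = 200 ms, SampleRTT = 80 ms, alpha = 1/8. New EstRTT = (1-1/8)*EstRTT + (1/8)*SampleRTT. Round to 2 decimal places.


Given: EstRTT = 200 ms, SampleRTT = 80 ms, alpha = 1/8
New EstRTT = (1 - alpha) * EstRTT + alpha * SampleRTT
(7/8) * 200 = 175
(1/8) * 80 = 10
New EstRTT = 175 + 10 = 185 ms -> 185.00 ms (2 dp)

185.00


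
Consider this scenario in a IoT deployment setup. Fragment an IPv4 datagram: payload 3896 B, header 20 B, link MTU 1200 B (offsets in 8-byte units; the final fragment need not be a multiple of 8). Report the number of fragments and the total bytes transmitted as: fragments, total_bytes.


Max data per non-final fragment = floor((MTU - header)/8)*8 = floor((1200 - 20)/8)*8 = floor(1180/8)*8 = 1176 B
Final fragment needs no 8-byte alignment: it can carry up to MTU - header = 1180 B
Non-final fragments needed = ceil((payload - 1180) / 1176) = ceil(2716/1176) = ceil(2.3095) = 3
Number of fragments = 3 + 1 = 4
Fragment sizes (data): 3 * 1176 B + 368 B (last, 368 <= 1180 OK)
Total bytes sent = payload + n_frags * header = 3896 + 4*20 = 3896 + 80 = 3976 B

4, 3976


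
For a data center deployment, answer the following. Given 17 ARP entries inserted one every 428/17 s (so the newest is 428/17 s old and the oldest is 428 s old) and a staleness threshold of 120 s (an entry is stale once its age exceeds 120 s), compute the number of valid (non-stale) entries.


Ages are k * 428/17 s for k = 1..17 (spacing = 25.1765 s).
Entry k is valid iff k * 428/17 <= 120 iff k <= 17 * 120 / 428 = 4.7664
n_valid = floor(4.7664) = 4
(n_stale = 17 - 4 = 13)

4


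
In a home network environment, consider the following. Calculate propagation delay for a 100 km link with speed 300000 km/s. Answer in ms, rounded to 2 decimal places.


Given: distance = 100 km, speed = 300000 km/s
Delay = distance / speed = 100 / 300000 seconds
Delay in ms = 100 * 1000 / 300000
Delay = 0.3333 ms
Rounded to 2 dp = 0.33 ms

0.33


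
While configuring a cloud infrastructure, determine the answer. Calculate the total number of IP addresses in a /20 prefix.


Given: CIDR prefix /20
Host bits = 32 - 20 = 12
Total addresses = 2^12 = 4096

4096


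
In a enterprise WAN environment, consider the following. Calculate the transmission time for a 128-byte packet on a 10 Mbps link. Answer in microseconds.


Given: packet = 128 bytes, bandwidth = 10 Mbps
Packet in bits = 128 * 8 = 1024 bits
Bandwidth = 10 * 10^6 = 10000000 bps
Time = 1024 / 10000000 seconds
Time in us = 1024 * 10^6 / 10000000 = 102.4

102.4


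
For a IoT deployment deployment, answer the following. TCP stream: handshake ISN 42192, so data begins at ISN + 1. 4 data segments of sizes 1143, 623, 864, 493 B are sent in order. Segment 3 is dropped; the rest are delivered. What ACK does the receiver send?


SYN uses sequence number 42192; first data byte = ISN + 1 = 42193.
Segment 1: SEQ = 42193, len = 1143 B, covers [42193, 43335]
Segment 2: SEQ = 43336, len = 623 B, covers [43336, 43958]
Segment 3: SEQ = 43959, len = 864 B, covers [43959, 44822] [LOST]
Segment 4: SEQ = 44823, len = 493 B, covers [44823, 45315]
In-order data received: bytes [42193, 43958] (segments 1..2).
Segment 3 missing -> gap begins at byte 43959; later segments buffered out of order.
Cumulative ACK = next expected in-order byte = 42193 + 1143 + 623 = 43959

43959


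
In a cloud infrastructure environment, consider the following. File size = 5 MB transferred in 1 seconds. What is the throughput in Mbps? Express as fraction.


Given: file = 5 MB, time = 1 s
File in Mb = 5 * 8 = 40 Mb
Throughput = 40 / 1 Mbps
Throughput = 40 Mbps

40


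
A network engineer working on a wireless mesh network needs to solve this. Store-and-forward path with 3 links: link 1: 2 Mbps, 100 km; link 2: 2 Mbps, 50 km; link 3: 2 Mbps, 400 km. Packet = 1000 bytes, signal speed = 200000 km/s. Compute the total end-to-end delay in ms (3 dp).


Packet = 1000 bytes = 8000 bits. Store-and-forward: sum (t_trans + t_prop) per link.
Link 1: t_trans = 8000/(2*10^6) s = 4.0000 ms; t_prop = 100/200000 s = 0.5000 ms; subtotal = 4.5000 ms
Link 2: t_trans = 8000/(2*10^6) s = 4.0000 ms; t_prop = 50/200000 s = 0.2500 ms; subtotal = 4.2500 ms
Link 3: t_trans = 8000/(2*10^6) s = 4.0000 ms; t_prop = 400/200000 s = 2.0000 ms; subtotal = 6.0000 ms
End-to-end = 4.5000 + 4.2500 + 6.0000 = 14.7500 ms -> 14.750 ms (3 dp)

14.750


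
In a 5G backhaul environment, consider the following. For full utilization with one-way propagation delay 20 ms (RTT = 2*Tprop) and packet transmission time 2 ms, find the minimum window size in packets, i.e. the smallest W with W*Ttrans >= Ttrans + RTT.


Given: Ttrans = 2 ms, RTT = 40 ms (= 2 * Tprop, Tprop = 20 ms)
Time until first ACK returns = Ttrans + RTT = 2 + 40 = 42 ms
Need W * Ttrans >= Ttrans + RTT  ->  W >= (Ttrans + RTT) / Ttrans
(Ttrans + RTT) / Ttrans = 42 / 2 = 21
W_min = ceil(21) = 21

21


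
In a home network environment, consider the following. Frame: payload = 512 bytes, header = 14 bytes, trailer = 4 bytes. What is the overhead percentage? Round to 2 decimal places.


Given: payload = 512 B, header = 14 B, trailer = 4 B
Overhead bytes = header + trailer = 14 + 4 = 18
Total frame = payload + overhead = 512 + 18 = 530
Overhead % = 18 / 530 * 100 = 3.3962% -> 3.40% (2 dp)

3.40


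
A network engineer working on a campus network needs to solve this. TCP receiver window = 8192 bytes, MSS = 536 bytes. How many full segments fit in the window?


Given: RWND = 8192 bytes, MSS = 536 bytes
Full segments = floor(RWND / MSS)
Full segments = floor(8192 / 536)
Full segments = floor(15.2836) = 15

15


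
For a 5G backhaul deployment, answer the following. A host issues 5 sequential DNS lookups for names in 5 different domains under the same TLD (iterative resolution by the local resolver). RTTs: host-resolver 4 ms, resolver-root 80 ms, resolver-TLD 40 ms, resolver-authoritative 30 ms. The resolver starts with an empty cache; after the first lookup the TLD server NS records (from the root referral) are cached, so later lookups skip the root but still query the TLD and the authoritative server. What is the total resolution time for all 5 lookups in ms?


Lookup 1 (cold cache): local + root + TLD + auth = 4 + 80 + 40 + 30 = 154 ms
Lookups 2..5 (TLD NS cached -> skip root; new domain -> still ask TLD and auth): local + TLD + auth = 4 + 40 + 30 = 74 ms each
Remaining 4 lookups: 4 * 74 = 296 ms
Total = 154 + 296 = 450 ms

450


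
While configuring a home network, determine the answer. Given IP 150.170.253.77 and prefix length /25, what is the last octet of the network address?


Given: IP = 150.170.253.77, prefix = /25
Subnet mask = 255.255.255.128
Last octet of IP: 77
Last octet of mask: 128
Network last octet = 77 AND 128 = 0

0


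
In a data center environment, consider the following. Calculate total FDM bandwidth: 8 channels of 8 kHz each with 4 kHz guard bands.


Given: 8 channels, 8 kHz each, guard = 4 kHz
Channel bandwidth = 8 * 8 = 64 kHz
Guard bands = 7 gaps * 4 kHz = 28 kHz
Total = 64 + 28 = 92 kHz

92


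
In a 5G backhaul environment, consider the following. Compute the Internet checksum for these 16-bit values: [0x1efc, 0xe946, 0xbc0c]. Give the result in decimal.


Given words: [0x1efc, 0xe946, 0xbc0c]
Step 1: Sum all words
Raw sum = 7932 + 59718 + 48140 = 115790
Step 2: Fold carry: (50254 + 1) = 50255
One's complement = ~50255 & 0xFFFF = 15280

15280


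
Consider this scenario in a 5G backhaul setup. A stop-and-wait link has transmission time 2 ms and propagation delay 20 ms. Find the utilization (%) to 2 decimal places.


Given: Ttrans = 2 ms, Tprop = 20 ms
RTT = 2 * Tprop = 2 * 20 = 40 ms
U = Ttrans / (Ttrans + RTT)
U = 2 / (2 + 40)
U = 2 / 42 = 0.047619
U% = 4.76%

4.76


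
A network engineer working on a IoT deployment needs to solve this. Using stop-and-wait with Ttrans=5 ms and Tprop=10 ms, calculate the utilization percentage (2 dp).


Given: Ttrans = 5 ms, Tprop = 10 ms
RTT = 2 * Tprop = 2 * 10 = 20 ms
U = Ttrans / (Ttrans + RTT)
U = 5 / (5 + 20)
U = 5 / 25 = 0.2
U% = 20.00%

20.00


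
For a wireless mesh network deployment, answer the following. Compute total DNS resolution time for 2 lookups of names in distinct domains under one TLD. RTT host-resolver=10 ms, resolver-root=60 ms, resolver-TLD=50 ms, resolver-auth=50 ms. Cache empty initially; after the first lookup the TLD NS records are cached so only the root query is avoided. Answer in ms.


Lookup 1 (cold cache): local + root + TLD + auth = 10 + 60 + 50 + 50 = 170 ms
Lookups 2..2 (TLD NS cached -> skip root; new domain -> still ask TLD and auth): local + TLD + auth = 10 + 50 + 50 = 110 ms each
Remaining 1 lookups: 1 * 110 = 110 ms
Total = 170 + 110 = 280 ms

280


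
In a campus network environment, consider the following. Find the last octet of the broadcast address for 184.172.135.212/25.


Given: IP = 184.172.135.212, prefix = /25
Host bits = 32 - 25 = 7
Network last octet = 212 AND mask = 128
Host part size = 2^7 - 1 = 127
Broadcast last octet = 128 OR 127 = 255

255


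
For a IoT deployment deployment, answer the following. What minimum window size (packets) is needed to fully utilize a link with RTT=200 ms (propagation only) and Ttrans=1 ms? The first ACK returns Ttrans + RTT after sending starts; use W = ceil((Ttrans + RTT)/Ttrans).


Given: Ttrans = 1 ms, RTT = 200 ms (= 2 * Tprop, Tprop = 100 ms)
Time until first ACK returns = Ttrans + RTT = 1 + 200 = 201 ms
Need W * Ttrans >= Ttrans + RTT  ->  W >= (Ttrans + RTT) / Ttrans
(Ttrans + RTT) / Ttrans = 201 / 1 = 201
W_min = ceil(201) = 201

201


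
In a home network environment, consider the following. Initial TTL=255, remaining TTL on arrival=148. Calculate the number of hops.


Given: initial TTL = 255, received TTL = 148
Hops = initial TTL - received TTL
Hops = 255 - 148 = 107

107


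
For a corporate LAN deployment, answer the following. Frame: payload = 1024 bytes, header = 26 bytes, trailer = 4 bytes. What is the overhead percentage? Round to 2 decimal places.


Given: payload = 1024 B, header = 26 B, trailer = 4 B
Overhead bytes = header + trailer = 26 + 4 = 30
Total frame = payload + overhead = 1024 + 30 = 1054
Overhead % = 30 / 1054 * 100 = 2.8463% -> 2.85% (2 dp)

2.85


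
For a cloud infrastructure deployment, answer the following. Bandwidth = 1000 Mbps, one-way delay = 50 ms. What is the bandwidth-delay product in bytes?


Given: bandwidth = 1000 Mbps, delay = 50 ms
BDP in bits = 1000 * 10^6 * 50 / 1000
BDP in bits = 50000000
BDP in bytes = 50000000 / 8 = 6250000

6250000


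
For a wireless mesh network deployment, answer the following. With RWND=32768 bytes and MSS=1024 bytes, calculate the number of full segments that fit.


Given: RWND = 32768 bytes, MSS = 1024 bytes
Full segments = floor(RWND / MSS)
Full segments = floor(32768 / 1024)
Full segments = floor(32.0) = 32

32


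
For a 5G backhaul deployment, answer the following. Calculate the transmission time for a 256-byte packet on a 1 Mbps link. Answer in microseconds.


Given: packet = 256 bytes, bandwidth = 1 Mbps
Packet in bits = 256 * 8 = 2048 bits
Bandwidth = 1 * 10^6 = 1000000 bps
Time = 2048 / 1000000 seconds
Time in us = 2048 * 10^6 / 1000000 = 2048

2048


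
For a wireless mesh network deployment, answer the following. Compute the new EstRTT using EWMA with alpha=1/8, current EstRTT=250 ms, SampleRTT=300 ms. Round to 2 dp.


Given: EstRTT = 250 ms, SampleRTT = 300 ms, alpha = 1/8
New EstRTT = (1 - alpha) * EstRTT + alpha * SampleRTT
(7/8) * 250 = 218.75
(1/8) * 300 = 37.5
New EstRTT = 218.75 + 37.5 = 256.25 ms -> 256.25 ms (2 dp)

256.25


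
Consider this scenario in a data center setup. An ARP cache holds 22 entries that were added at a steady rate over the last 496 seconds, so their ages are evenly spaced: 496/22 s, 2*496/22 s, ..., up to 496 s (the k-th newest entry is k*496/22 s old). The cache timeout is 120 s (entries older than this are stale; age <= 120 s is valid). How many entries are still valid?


Ages are k * 496/22 s for k = 1..22 (spacing = 22.5455 s).
Entry k is valid iff k * 496/22 <= 120 iff k <= 22 * 120 / 496 = 5.3226
n_valid = floor(5.3226) = 5
(n_stale = 22 - 5 = 17)

5


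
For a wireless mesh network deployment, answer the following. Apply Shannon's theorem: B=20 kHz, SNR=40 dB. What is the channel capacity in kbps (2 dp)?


Given: B = 20 kHz, SNR = 40 dB
SNR linear = 10^(40/10) = 10000
1 + SNR = 10001
log2(10001) = 13.2878566418
C = 20 * 1000 * 13.2878566418 = 265757.1328 bps
C = 265.757133 kbps -> 265.76 kbps (2 dp)

265.76


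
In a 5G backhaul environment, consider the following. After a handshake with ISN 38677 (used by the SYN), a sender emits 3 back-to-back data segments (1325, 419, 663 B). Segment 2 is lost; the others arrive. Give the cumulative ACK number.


SYN uses sequence number 38677; first data byte = ISN + 1 = 38678.
Segment 1: SEQ = 38678, len = 1325 B, covers [38678, 40002]
Segment 2: SEQ = 40003, len = 419 B, covers [40003, 40421] [LOST]
Segment 3: SEQ = 40422, len = 663 B, covers [40422, 41084]
In-order data received: bytes [38678, 40002] (segments 1..1).
Segment 2 missing -> gap begins at byte 40003; later segments buffered out of order.
Cumulative ACK = next expected in-order byte = 38678 + 1325 = 40003

40003


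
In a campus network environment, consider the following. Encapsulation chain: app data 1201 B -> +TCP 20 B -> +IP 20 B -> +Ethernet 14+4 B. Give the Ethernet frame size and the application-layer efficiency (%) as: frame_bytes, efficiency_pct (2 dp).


TCP segment = 1201 + 20 = 1221 B
IP packet = 1221 + 20 = 1241 B
Ethernet frame = 1241 + 14 + 4 = 1259 B
Efficiency = app / frame = 1201 / 1259 = 0.953932 = 95.3932% -> 95.39% (2 dp)

1259, 95.39


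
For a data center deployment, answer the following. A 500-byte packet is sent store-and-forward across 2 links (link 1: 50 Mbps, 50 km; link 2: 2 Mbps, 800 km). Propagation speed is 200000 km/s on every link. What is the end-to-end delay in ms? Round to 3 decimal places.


Packet = 500 bytes = 4000 bits. Store-and-forward: sum (t_trans + t_prop) per link.
Link 1: t_trans = 4000/(50*10^6) s = 0.0800 ms; t_prop = 50/200000 s = 0.2500 ms; subtotal = 0.3300 ms
Link 2: t_trans = 4000/(2*10^6) s = 2.0000 ms; t_prop = 800/200000 s = 4.0000 ms; subtotal = 6.0000 ms
End-to-end = 0.3300 + 6.0000 = 6.3300 ms -> 6.330 ms (3 dp)

6.330


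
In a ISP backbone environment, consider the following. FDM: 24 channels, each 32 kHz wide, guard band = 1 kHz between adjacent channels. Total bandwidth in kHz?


Given: 24 channels, 32 kHz each, guard = 1 kHz
Channel bandwidth = 24 * 32 = 768 kHz
Guard bands = 23 gaps * 1 kHz = 23 kHz
Total = 768 + 23 = 791 kHz

791


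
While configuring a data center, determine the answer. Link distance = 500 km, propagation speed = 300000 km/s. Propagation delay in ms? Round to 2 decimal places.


Given: distance = 500 km, speed = 300000 km/s
Delay = distance / speed = 500 / 300000 seconds
Delay in ms = 500 * 1000 / 300000
Delay = 1.6667 ms
Rounded to 2 dp = 1.67 ms

1.67


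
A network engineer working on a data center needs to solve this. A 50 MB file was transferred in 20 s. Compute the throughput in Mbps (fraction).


Given: file = 50 MB, time = 20 s
File in Mb = 50 * 8 = 400 Mb
Throughput = 400 / 20 Mbps
Throughput = 20 Mbps

20


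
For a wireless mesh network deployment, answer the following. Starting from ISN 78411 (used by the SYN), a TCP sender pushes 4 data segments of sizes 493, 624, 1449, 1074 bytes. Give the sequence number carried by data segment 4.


The SYN occupies sequence number ISN = 78411, so the first data byte is ISN + 1 = 78412.
SEQ of data segment i = (ISN + 1) + sum of payload sizes of segments 1..i-1.
Segment 1: SEQ = 78412, payload = 493 bytes
Segment 2: SEQ = 78905, payload = 624 bytes
Segment 3: SEQ = 79529, payload = 1449 bytes
Segment 4: SEQ = 80978, payload = 1074 bytes
SEQ of segment 4 = 78412 + 493 + 624 + 1449 = 80978

80978
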